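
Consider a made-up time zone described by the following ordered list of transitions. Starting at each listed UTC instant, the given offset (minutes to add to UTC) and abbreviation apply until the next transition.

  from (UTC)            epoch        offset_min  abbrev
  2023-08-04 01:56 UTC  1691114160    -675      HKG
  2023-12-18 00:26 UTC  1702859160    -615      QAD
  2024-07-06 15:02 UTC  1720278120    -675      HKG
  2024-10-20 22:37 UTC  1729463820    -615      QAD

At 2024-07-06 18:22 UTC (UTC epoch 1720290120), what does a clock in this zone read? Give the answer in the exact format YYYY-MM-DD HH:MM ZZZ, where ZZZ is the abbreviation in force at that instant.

2024-07-06 07:07 HKG

Query: 2024-07-06 18:22 UTC
Rule 3/4 (HKG, -11:15): 2024-07-06 15:02 UTC ≤ query < 2024-10-20 22:37 UTC
18·60 + 22 - 675 = 427 min
427 = 0·1440 + 427; 427 = 7·60 + 7 → 07:07, same day
→ 2024-07-06 07:07 HKG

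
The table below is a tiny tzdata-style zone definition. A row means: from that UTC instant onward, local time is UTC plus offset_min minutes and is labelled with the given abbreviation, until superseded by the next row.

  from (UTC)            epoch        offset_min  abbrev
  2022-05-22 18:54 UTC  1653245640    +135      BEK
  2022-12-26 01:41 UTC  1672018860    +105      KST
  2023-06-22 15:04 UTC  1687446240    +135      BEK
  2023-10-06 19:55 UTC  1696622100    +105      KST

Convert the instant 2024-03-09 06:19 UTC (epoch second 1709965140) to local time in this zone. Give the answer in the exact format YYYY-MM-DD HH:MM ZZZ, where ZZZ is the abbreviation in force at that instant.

2024-03-09 08:04 KST

Query: 2024-03-09 06:19 UTC
Rule 4/4 (KST, +01:45): 2023-10-06 19:55 UTC ≤ query < +∞
6·60 + 19 + 105 = 484 min
484 = 0·1440 + 484; 484 = 8·60 + 4 → 08:04, same day
→ 2024-03-09 08:04 KST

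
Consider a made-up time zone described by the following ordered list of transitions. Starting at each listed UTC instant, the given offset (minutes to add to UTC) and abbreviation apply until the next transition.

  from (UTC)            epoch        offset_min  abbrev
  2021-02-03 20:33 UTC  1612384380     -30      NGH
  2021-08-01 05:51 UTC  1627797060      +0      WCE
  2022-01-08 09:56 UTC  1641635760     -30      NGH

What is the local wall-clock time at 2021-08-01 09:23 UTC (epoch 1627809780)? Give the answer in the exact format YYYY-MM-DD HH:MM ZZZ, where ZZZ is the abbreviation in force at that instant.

Query: 2021-08-01 09:23 UTC
Rule 2/3 (WCE, +00:00): 2021-08-01 05:51 UTC ≤ query < 2022-01-08 09:56 UTC
9·60 + 23 + 0 = 563 min
563 = 0·1440 + 563; 563 = 9·60 + 23 → 09:23, same day
→ 2021-08-01 09:23 WCE

2021-08-01 09:23 WCE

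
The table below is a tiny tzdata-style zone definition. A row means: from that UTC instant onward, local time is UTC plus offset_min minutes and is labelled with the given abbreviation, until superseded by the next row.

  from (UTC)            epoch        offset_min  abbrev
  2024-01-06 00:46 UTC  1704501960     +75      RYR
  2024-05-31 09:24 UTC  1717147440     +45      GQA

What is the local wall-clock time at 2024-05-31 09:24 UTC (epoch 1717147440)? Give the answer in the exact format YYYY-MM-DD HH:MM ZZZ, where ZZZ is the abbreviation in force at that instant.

2024-05-31 10:09 GQA

Query: 2024-05-31 09:24 UTC
Rule 2/2 (GQA, +00:45): 2024-05-31 09:24 UTC ≤ query < +∞
9·60 + 24 + 45 = 609 min
609 = 0·1440 + 609; 609 = 10·60 + 9 → 10:09, same day
→ 2024-05-31 10:09 GQA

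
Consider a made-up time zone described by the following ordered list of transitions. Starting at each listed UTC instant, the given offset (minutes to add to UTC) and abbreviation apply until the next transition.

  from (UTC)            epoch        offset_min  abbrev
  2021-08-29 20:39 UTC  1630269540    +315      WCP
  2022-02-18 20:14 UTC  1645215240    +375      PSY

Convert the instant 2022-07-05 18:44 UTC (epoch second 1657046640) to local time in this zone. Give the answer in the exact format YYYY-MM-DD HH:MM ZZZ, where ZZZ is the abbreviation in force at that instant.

2022-07-06 00:59 PSY

Query: 2022-07-05 18:44 UTC
Rule 2/2 (PSY, +06:15): 2022-02-18 20:14 UTC ≤ query < +∞
18·60 + 44 + 375 = 1499 min
1499 = 1·1440 + 59; 59 = 0·60 + 59 → 00:59, 2022-07-05 + 1 day = 2022-07-06
→ 2022-07-06 00:59 PSY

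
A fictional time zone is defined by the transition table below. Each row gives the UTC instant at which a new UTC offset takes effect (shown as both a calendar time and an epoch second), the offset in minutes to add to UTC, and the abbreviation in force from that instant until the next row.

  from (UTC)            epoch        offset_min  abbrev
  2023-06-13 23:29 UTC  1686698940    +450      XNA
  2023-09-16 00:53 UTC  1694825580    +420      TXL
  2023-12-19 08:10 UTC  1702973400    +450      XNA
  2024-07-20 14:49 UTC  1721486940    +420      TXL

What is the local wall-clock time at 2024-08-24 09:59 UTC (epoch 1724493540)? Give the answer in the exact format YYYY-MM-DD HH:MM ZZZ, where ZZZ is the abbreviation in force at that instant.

2024-08-24 16:59 TXL

Query: 2024-08-24 09:59 UTC
Rule 4/4 (TXL, +07:00): 2024-07-20 14:49 UTC ≤ query < +∞
9·60 + 59 + 420 = 1019 min
1019 = 0·1440 + 1019; 1019 = 16·60 + 59 → 16:59, same day
→ 2024-08-24 16:59 TXL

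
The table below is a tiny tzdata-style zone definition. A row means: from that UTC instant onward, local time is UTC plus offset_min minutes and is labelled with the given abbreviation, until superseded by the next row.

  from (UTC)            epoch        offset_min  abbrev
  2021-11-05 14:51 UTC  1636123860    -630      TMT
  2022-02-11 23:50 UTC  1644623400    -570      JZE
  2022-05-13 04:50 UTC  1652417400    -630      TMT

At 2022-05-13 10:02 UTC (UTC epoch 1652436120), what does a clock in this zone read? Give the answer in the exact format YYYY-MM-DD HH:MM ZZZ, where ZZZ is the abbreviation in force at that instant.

Query: 2022-05-13 10:02 UTC
Rule 3/3 (TMT, -10:30): 2022-05-13 04:50 UTC ≤ query < +∞
10·60 + 2 - 630 = -28 min
-28 = -1·1440 + 1412; 1412 = 23·60 + 32 → 23:32, 2022-05-13 - 1 day = 2022-05-12
→ 2022-05-12 23:32 TMT

2022-05-12 23:32 TMT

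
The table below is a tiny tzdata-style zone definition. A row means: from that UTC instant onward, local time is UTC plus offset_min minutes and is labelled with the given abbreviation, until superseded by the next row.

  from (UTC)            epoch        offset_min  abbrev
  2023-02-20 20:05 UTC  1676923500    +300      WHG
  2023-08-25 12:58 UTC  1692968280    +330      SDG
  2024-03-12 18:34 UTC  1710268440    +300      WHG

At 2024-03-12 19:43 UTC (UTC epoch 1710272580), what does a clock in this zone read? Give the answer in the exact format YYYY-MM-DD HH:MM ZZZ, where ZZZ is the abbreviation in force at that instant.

Query: 2024-03-12 19:43 UTC
Rule 3/3 (WHG, +05:00): 2024-03-12 18:34 UTC ≤ query < +∞
19·60 + 43 + 300 = 1483 min
1483 = 1·1440 + 43; 43 = 0·60 + 43 → 00:43, 2024-03-12 + 1 day = 2024-03-13
→ 2024-03-13 00:43 WHG

2024-03-13 00:43 WHG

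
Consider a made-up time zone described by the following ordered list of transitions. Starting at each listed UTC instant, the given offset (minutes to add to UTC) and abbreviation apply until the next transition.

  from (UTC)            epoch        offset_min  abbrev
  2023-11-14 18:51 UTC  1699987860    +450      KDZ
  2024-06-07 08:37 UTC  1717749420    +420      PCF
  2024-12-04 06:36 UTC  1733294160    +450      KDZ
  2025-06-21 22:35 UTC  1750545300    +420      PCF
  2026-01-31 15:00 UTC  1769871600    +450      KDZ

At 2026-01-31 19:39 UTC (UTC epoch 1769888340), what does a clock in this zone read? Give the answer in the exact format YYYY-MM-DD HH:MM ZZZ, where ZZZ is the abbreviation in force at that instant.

2026-02-01 03:09 KDZ

Query: 2026-01-31 19:39 UTC
Rule 5/5 (KDZ, +07:30): 2026-01-31 15:00 UTC ≤ query < +∞
19·60 + 39 + 450 = 1629 min
1629 = 1·1440 + 189; 189 = 3·60 + 9 → 03:09, 2026-01-31 + 1 day = 2026-02-01
→ 2026-02-01 03:09 KDZ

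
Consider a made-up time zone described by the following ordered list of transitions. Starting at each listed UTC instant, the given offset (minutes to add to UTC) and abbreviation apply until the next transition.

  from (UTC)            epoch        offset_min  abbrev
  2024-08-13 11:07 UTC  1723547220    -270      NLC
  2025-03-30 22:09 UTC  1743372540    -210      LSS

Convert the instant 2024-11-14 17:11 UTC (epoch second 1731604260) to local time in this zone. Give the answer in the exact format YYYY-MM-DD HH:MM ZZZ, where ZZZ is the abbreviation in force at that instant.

Query: 2024-11-14 17:11 UTC
Rule 1/2 (NLC, -04:30): 2024-08-13 11:07 UTC ≤ query < 2025-03-30 22:09 UTC
17·60 + 11 - 270 = 761 min
761 = 0·1440 + 761; 761 = 12·60 + 41 → 12:41, same day
→ 2024-11-14 12:41 NLC

2024-11-14 12:41 NLC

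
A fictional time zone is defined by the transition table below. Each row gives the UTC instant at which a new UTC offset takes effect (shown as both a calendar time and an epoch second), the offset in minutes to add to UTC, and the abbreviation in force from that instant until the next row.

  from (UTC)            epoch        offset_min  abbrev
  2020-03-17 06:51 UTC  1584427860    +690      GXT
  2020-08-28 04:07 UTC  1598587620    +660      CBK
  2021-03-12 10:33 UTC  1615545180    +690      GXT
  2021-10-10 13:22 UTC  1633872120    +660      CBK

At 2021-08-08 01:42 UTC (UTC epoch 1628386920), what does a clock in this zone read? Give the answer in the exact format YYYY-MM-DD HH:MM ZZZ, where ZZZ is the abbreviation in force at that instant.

Query: 2021-08-08 01:42 UTC
Rule 3/4 (GXT, +11:30): 2021-03-12 10:33 UTC ≤ query < 2021-10-10 13:22 UTC
1·60 + 42 + 690 = 792 min
792 = 0·1440 + 792; 792 = 13·60 + 12 → 13:12, same day
→ 2021-08-08 13:12 GXT

2021-08-08 13:12 GXT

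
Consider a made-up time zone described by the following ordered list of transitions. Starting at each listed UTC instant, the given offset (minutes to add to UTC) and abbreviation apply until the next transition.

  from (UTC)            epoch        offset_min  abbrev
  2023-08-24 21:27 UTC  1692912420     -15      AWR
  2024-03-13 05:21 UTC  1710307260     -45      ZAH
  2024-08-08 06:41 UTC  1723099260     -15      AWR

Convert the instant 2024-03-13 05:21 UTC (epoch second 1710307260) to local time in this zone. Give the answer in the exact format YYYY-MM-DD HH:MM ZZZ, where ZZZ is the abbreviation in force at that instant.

2024-03-13 04:36 ZAH

Query: 2024-03-13 05:21 UTC
Rule 2/3 (ZAH, -00:45): 2024-03-13 05:21 UTC ≤ query < 2024-08-08 06:41 UTC
5·60 + 21 - 45 = 276 min
276 = 0·1440 + 276; 276 = 4·60 + 36 → 04:36, same day
→ 2024-03-13 04:36 ZAH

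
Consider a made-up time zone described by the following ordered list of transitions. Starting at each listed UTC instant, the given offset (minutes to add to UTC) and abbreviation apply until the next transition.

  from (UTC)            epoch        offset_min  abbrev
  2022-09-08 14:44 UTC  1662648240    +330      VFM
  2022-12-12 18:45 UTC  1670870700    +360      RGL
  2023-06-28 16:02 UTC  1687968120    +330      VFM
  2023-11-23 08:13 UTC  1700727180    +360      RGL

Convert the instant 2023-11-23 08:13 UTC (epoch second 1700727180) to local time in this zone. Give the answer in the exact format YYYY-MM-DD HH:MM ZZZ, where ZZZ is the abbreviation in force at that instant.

2023-11-23 14:13 RGL

Query: 2023-11-23 08:13 UTC
Rule 4/4 (RGL, +06:00): 2023-11-23 08:13 UTC ≤ query < +∞
8·60 + 13 + 360 = 853 min
853 = 0·1440 + 853; 853 = 14·60 + 13 → 14:13, same day
→ 2023-11-23 14:13 RGL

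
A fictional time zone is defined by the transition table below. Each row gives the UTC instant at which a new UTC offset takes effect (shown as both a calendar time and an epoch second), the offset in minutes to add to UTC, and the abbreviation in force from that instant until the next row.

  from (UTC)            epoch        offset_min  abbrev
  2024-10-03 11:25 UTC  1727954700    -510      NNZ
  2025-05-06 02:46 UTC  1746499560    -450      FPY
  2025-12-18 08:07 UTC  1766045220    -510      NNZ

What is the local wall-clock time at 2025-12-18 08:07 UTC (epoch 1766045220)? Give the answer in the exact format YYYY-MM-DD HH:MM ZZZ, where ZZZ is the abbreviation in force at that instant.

Query: 2025-12-18 08:07 UTC
Rule 3/3 (NNZ, -08:30): 2025-12-18 08:07 UTC ≤ query < +∞
8·60 + 7 - 510 = -23 min
-23 = -1·1440 + 1417; 1417 = 23·60 + 37 → 23:37, 2025-12-18 - 1 day = 2025-12-17
→ 2025-12-17 23:37 NNZ

2025-12-17 23:37 NNZ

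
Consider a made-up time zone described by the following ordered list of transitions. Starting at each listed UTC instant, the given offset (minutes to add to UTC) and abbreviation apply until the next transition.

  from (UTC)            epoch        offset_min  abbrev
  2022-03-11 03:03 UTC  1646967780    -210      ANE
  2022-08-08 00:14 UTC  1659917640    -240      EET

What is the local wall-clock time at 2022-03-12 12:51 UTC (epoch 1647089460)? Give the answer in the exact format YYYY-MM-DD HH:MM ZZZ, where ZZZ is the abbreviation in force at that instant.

2022-03-12 09:21 ANE

Query: 2022-03-12 12:51 UTC
Rule 1/2 (ANE, -03:30): 2022-03-11 03:03 UTC ≤ query < 2022-08-08 00:14 UTC
12·60 + 51 - 210 = 561 min
561 = 0·1440 + 561; 561 = 9·60 + 21 → 09:21, same day
→ 2022-03-12 09:21 ANE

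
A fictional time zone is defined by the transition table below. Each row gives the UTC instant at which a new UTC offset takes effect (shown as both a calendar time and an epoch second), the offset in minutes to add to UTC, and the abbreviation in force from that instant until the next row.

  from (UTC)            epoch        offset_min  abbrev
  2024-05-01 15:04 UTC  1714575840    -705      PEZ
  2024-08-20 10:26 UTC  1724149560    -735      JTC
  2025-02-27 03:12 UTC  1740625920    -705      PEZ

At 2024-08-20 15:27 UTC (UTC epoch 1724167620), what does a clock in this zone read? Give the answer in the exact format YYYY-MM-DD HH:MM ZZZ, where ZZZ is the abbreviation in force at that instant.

Query: 2024-08-20 15:27 UTC
Rule 2/3 (JTC, -12:15): 2024-08-20 10:26 UTC ≤ query < 2025-02-27 03:12 UTC
15·60 + 27 - 735 = 192 min
192 = 0·1440 + 192; 192 = 3·60 + 12 → 03:12, same day
→ 2024-08-20 03:12 JTC

2024-08-20 03:12 JTC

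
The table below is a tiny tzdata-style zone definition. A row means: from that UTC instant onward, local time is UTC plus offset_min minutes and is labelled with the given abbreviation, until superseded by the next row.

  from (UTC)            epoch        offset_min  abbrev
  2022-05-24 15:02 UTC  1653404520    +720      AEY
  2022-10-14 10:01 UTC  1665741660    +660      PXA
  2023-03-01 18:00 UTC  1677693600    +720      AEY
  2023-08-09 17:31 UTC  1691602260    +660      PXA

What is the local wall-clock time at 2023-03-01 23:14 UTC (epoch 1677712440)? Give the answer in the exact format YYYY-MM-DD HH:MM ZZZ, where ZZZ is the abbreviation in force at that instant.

2023-03-02 11:14 AEY

Query: 2023-03-01 23:14 UTC
Rule 3/4 (AEY, +12:00): 2023-03-01 18:00 UTC ≤ query < 2023-08-09 17:31 UTC
23·60 + 14 + 720 = 2114 min
2114 = 1·1440 + 674; 674 = 11·60 + 14 → 11:14, 2023-03-01 + 1 day = 2023-03-02
→ 2023-03-02 11:14 AEY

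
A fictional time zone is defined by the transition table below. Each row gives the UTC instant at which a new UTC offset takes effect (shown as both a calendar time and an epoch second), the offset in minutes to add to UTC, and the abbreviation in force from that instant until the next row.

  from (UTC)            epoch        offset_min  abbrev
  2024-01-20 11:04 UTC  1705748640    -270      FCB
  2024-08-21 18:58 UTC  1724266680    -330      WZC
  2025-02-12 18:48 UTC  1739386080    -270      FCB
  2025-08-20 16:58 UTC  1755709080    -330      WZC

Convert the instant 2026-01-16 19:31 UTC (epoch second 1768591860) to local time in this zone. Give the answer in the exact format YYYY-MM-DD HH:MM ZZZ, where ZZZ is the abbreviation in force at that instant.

Query: 2026-01-16 19:31 UTC
Rule 4/4 (WZC, -05:30): 2025-08-20 16:58 UTC ≤ query < +∞
19·60 + 31 - 330 = 841 min
841 = 0·1440 + 841; 841 = 14·60 + 1 → 14:01, same day
→ 2026-01-16 14:01 WZC

2026-01-16 14:01 WZC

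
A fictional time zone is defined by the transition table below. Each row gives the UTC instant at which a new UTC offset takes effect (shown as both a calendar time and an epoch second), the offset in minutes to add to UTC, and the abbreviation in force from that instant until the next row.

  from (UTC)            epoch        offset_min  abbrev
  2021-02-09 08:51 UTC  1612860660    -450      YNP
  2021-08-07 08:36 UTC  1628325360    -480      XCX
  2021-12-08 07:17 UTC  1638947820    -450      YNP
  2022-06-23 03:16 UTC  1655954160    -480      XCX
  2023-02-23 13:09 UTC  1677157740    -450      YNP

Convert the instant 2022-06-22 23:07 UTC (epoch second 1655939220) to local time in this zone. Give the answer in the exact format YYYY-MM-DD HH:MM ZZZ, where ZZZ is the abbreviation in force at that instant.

2022-06-22 15:37 YNP

Query: 2022-06-22 23:07 UTC
Rule 3/5 (YNP, -07:30): 2021-12-08 07:17 UTC ≤ query < 2022-06-23 03:16 UTC
23·60 + 7 - 450 = 937 min
937 = 0·1440 + 937; 937 = 15·60 + 37 → 15:37, same day
→ 2022-06-22 15:37 YNP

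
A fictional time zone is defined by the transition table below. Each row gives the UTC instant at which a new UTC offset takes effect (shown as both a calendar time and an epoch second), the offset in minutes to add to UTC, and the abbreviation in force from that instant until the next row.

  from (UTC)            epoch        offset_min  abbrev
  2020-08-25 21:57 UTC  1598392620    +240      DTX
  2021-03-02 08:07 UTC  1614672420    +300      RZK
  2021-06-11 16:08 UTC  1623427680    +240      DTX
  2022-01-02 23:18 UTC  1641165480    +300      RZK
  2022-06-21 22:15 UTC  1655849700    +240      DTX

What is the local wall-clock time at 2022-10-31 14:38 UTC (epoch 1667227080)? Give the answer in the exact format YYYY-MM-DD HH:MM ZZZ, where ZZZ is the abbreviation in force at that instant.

Query: 2022-10-31 14:38 UTC
Rule 5/5 (DTX, +04:00): 2022-06-21 22:15 UTC ≤ query < +∞
14·60 + 38 + 240 = 1118 min
1118 = 0·1440 + 1118; 1118 = 18·60 + 38 → 18:38, same day
→ 2022-10-31 18:38 DTX

2022-10-31 18:38 DTX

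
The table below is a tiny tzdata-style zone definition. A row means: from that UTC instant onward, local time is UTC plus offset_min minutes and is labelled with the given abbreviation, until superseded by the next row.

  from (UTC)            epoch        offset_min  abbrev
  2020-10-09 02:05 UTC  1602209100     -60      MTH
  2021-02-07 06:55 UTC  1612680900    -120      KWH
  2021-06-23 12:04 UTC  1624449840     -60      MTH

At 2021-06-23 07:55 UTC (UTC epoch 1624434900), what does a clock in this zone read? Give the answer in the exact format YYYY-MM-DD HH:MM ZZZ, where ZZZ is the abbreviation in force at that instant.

2021-06-23 05:55 KWH

Query: 2021-06-23 07:55 UTC
Rule 2/3 (KWH, -02:00): 2021-02-07 06:55 UTC ≤ query < 2021-06-23 12:04 UTC
7·60 + 55 - 120 = 355 min
355 = 0·1440 + 355; 355 = 5·60 + 55 → 05:55, same day
→ 2021-06-23 05:55 KWH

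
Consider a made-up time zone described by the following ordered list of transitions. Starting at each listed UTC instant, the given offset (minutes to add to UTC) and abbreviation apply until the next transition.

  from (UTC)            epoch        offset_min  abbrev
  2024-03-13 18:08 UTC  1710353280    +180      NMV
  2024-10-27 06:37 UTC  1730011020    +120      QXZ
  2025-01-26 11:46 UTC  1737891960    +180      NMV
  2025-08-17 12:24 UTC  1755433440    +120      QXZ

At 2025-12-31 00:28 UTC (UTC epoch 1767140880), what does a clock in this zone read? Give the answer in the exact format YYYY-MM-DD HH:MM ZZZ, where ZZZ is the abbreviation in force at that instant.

2025-12-31 02:28 QXZ

Query: 2025-12-31 00:28 UTC
Rule 4/4 (QXZ, +02:00): 2025-08-17 12:24 UTC ≤ query < +∞
0·60 + 28 + 120 = 148 min
148 = 0·1440 + 148; 148 = 2·60 + 28 → 02:28, same day
→ 2025-12-31 02:28 QXZ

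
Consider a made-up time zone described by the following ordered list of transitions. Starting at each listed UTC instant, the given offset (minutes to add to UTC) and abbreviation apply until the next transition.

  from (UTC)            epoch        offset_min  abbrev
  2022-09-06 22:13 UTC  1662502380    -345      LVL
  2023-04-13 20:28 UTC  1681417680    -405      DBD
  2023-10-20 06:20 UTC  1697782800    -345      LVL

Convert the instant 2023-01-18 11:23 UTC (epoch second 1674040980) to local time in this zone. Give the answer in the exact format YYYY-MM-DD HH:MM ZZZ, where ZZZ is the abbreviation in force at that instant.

2023-01-18 05:38 LVL

Query: 2023-01-18 11:23 UTC
Rule 1/3 (LVL, -05:45): 2022-09-06 22:13 UTC ≤ query < 2023-04-13 20:28 UTC
11·60 + 23 - 345 = 338 min
338 = 0·1440 + 338; 338 = 5·60 + 38 → 05:38, same day
→ 2023-01-18 05:38 LVL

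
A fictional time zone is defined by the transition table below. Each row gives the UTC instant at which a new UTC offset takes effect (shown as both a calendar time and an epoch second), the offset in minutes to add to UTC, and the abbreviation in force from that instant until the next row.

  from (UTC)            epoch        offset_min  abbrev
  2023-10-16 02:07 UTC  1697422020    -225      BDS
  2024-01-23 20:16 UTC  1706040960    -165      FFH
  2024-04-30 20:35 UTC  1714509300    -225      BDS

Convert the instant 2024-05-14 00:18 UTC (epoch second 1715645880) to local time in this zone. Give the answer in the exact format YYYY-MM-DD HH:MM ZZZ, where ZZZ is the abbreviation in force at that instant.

Query: 2024-05-14 00:18 UTC
Rule 3/3 (BDS, -03:45): 2024-04-30 20:35 UTC ≤ query < +∞
0·60 + 18 - 225 = -207 min
-207 = -1·1440 + 1233; 1233 = 20·60 + 33 → 20:33, 2024-05-14 - 1 day = 2024-05-13
→ 2024-05-13 20:33 BDS

2024-05-13 20:33 BDS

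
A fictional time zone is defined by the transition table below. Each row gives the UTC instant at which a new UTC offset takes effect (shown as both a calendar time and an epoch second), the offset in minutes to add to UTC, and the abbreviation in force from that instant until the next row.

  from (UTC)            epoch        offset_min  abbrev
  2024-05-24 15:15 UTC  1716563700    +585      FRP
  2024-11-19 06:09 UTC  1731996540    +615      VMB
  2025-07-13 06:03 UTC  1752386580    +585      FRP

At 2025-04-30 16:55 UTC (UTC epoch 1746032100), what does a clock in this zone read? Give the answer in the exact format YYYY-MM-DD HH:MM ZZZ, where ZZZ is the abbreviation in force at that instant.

Query: 2025-04-30 16:55 UTC
Rule 2/3 (VMB, +10:15): 2024-11-19 06:09 UTC ≤ query < 2025-07-13 06:03 UTC
16·60 + 55 + 615 = 1630 min
1630 = 1·1440 + 190; 190 = 3·60 + 10 → 03:10, 2025-04-30 + 1 day = 2025-05-01
→ 2025-05-01 03:10 VMB

2025-05-01 03:10 VMB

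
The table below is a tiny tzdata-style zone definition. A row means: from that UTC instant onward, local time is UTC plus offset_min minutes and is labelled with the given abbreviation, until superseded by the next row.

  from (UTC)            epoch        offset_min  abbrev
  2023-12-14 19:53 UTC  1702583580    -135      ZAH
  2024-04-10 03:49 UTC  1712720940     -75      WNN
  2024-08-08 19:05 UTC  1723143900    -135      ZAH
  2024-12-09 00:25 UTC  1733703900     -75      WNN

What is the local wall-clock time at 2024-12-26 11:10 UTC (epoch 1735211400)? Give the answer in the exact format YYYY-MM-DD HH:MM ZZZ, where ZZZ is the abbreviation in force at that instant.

2024-12-26 09:55 WNN

Query: 2024-12-26 11:10 UTC
Rule 4/4 (WNN, -01:15): 2024-12-09 00:25 UTC ≤ query < +∞
11·60 + 10 - 75 = 595 min
595 = 0·1440 + 595; 595 = 9·60 + 55 → 09:55, same day
→ 2024-12-26 09:55 WNN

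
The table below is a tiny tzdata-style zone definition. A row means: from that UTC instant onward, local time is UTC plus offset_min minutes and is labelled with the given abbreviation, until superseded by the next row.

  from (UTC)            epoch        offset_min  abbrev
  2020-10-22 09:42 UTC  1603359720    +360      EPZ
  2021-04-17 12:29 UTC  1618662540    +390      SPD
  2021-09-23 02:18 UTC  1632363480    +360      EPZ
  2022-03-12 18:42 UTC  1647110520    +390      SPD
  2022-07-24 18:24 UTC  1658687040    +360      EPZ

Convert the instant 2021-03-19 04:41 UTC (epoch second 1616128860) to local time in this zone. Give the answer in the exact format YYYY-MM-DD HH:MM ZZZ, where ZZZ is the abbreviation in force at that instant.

2021-03-19 10:41 EPZ

Query: 2021-03-19 04:41 UTC
Rule 1/5 (EPZ, +06:00): 2020-10-22 09:42 UTC ≤ query < 2021-04-17 12:29 UTC
4·60 + 41 + 360 = 641 min
641 = 0·1440 + 641; 641 = 10·60 + 41 → 10:41, same day
→ 2021-03-19 10:41 EPZ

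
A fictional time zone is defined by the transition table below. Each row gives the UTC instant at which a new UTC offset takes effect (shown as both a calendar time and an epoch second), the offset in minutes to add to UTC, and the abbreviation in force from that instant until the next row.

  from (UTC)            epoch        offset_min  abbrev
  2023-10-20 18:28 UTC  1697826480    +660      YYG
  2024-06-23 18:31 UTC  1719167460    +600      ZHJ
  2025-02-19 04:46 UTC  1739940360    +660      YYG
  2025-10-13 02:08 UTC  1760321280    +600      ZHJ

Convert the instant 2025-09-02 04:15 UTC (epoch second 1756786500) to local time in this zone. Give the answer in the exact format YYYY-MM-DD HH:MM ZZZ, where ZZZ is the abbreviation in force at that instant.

Query: 2025-09-02 04:15 UTC
Rule 3/4 (YYG, +11:00): 2025-02-19 04:46 UTC ≤ query < 2025-10-13 02:08 UTC
4·60 + 15 + 660 = 915 min
915 = 0·1440 + 915; 915 = 15·60 + 15 → 15:15, same day
→ 2025-09-02 15:15 YYG

2025-09-02 15:15 YYG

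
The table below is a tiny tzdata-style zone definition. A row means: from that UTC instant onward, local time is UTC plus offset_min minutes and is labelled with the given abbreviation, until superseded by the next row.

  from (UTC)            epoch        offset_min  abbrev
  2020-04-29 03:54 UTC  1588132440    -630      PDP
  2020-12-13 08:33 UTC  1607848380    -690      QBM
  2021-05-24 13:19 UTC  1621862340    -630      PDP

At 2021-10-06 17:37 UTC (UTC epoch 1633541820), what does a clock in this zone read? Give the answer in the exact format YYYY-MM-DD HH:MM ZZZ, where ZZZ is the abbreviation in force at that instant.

Query: 2021-10-06 17:37 UTC
Rule 3/3 (PDP, -10:30): 2021-05-24 13:19 UTC ≤ query < +∞
17·60 + 37 - 630 = 427 min
427 = 0·1440 + 427; 427 = 7·60 + 7 → 07:07, same day
→ 2021-10-06 07:07 PDP

2021-10-06 07:07 PDP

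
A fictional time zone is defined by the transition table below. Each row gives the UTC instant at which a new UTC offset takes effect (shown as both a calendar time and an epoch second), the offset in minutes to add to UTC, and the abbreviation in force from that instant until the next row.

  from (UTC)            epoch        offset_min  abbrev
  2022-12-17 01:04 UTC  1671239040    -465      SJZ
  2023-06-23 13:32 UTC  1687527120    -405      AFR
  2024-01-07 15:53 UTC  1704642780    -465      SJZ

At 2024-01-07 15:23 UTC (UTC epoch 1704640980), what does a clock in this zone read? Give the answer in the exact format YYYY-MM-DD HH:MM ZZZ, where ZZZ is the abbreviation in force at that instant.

Query: 2024-01-07 15:23 UTC
Rule 2/3 (AFR, -06:45): 2023-06-23 13:32 UTC ≤ query < 2024-01-07 15:53 UTC
15·60 + 23 - 405 = 518 min
518 = 0·1440 + 518; 518 = 8·60 + 38 → 08:38, same day
→ 2024-01-07 08:38 AFR

2024-01-07 08:38 AFR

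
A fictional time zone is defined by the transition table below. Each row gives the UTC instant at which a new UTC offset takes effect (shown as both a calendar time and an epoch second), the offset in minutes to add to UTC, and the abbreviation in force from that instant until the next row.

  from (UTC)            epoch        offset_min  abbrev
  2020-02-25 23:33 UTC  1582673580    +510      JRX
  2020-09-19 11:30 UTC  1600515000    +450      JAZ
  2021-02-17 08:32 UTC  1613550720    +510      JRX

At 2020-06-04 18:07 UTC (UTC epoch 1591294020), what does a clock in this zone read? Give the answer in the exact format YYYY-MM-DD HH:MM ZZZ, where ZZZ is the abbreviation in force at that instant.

2020-06-05 02:37 JRX

Query: 2020-06-04 18:07 UTC
Rule 1/3 (JRX, +08:30): 2020-02-25 23:33 UTC ≤ query < 2020-09-19 11:30 UTC
18·60 + 7 + 510 = 1597 min
1597 = 1·1440 + 157; 157 = 2·60 + 37 → 02:37, 2020-06-04 + 1 day = 2020-06-05
→ 2020-06-05 02:37 JRX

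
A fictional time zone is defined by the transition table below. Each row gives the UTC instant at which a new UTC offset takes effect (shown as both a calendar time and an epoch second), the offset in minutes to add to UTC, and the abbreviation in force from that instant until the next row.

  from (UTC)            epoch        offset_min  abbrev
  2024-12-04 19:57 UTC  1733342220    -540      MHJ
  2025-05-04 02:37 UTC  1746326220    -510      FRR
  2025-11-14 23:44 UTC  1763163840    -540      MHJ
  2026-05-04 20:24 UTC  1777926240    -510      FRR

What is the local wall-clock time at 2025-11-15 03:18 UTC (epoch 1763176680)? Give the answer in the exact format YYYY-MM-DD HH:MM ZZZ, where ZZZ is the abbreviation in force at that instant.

2025-11-14 18:18 MHJ

Query: 2025-11-15 03:18 UTC
Rule 3/4 (MHJ, -09:00): 2025-11-14 23:44 UTC ≤ query < 2026-05-04 20:24 UTC
3·60 + 18 - 540 = -342 min
-342 = -1·1440 + 1098; 1098 = 18·60 + 18 → 18:18, 2025-11-15 - 1 day = 2025-11-14
→ 2025-11-14 18:18 MHJ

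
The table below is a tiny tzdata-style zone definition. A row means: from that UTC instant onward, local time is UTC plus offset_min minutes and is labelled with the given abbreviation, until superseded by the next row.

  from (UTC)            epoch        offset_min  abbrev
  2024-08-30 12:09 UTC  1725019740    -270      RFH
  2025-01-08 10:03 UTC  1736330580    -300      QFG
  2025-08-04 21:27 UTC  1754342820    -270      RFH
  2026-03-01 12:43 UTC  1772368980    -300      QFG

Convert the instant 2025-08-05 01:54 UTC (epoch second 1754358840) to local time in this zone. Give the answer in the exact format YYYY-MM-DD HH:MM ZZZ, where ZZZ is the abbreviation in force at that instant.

2025-08-04 21:24 RFH

Query: 2025-08-05 01:54 UTC
Rule 3/4 (RFH, -04:30): 2025-08-04 21:27 UTC ≤ query < 2026-03-01 12:43 UTC
1·60 + 54 - 270 = -156 min
-156 = -1·1440 + 1284; 1284 = 21·60 + 24 → 21:24, 2025-08-05 - 1 day = 2025-08-04
→ 2025-08-04 21:24 RFH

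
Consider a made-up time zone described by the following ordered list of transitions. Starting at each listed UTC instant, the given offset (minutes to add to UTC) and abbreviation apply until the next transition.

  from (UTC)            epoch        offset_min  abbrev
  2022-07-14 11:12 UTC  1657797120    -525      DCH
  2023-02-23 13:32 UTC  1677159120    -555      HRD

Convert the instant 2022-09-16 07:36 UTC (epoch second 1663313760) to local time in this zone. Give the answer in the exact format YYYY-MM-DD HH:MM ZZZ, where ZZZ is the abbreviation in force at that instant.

Query: 2022-09-16 07:36 UTC
Rule 1/2 (DCH, -08:45): 2022-07-14 11:12 UTC ≤ query < 2023-02-23 13:32 UTC
7·60 + 36 - 525 = -69 min
-69 = -1·1440 + 1371; 1371 = 22·60 + 51 → 22:51, 2022-09-16 - 1 day = 2022-09-15
→ 2022-09-15 22:51 DCH

2022-09-15 22:51 DCH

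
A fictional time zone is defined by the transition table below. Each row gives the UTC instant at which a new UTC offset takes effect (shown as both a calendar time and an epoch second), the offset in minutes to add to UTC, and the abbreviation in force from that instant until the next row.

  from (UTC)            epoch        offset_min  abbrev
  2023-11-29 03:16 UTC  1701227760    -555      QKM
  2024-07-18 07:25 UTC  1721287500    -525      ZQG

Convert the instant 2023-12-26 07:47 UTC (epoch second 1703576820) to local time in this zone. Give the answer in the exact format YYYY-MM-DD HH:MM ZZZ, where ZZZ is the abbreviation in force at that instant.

Query: 2023-12-26 07:47 UTC
Rule 1/2 (QKM, -09:15): 2023-11-29 03:16 UTC ≤ query < 2024-07-18 07:25 UTC
7·60 + 47 - 555 = -88 min
-88 = -1·1440 + 1352; 1352 = 22·60 + 32 → 22:32, 2023-12-26 - 1 day = 2023-12-25
→ 2023-12-25 22:32 QKM

2023-12-25 22:32 QKM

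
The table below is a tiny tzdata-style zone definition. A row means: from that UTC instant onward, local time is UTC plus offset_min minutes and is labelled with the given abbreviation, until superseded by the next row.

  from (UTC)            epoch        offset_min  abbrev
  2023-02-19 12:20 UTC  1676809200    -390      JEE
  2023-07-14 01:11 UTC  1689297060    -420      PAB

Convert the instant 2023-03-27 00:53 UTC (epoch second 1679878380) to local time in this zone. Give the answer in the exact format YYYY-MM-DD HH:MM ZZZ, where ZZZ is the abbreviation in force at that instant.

2023-03-26 18:23 JEE

Query: 2023-03-27 00:53 UTC
Rule 1/2 (JEE, -06:30): 2023-02-19 12:20 UTC ≤ query < 2023-07-14 01:11 UTC
0·60 + 53 - 390 = -337 min
-337 = -1·1440 + 1103; 1103 = 18·60 + 23 → 18:23, 2023-03-27 - 1 day = 2023-03-26
→ 2023-03-26 18:23 JEE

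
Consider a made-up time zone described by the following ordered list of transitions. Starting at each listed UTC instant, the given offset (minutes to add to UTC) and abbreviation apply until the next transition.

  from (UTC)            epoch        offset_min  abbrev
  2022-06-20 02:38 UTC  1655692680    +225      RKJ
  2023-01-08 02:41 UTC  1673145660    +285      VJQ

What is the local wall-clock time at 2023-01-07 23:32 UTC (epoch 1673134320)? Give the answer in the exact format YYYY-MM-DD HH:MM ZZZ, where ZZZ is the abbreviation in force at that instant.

2023-01-08 03:17 RKJ

Query: 2023-01-07 23:32 UTC
Rule 1/2 (RKJ, +03:45): 2022-06-20 02:38 UTC ≤ query < 2023-01-08 02:41 UTC
23·60 + 32 + 225 = 1637 min
1637 = 1·1440 + 197; 197 = 3·60 + 17 → 03:17, 2023-01-07 + 1 day = 2023-01-08
→ 2023-01-08 03:17 RKJ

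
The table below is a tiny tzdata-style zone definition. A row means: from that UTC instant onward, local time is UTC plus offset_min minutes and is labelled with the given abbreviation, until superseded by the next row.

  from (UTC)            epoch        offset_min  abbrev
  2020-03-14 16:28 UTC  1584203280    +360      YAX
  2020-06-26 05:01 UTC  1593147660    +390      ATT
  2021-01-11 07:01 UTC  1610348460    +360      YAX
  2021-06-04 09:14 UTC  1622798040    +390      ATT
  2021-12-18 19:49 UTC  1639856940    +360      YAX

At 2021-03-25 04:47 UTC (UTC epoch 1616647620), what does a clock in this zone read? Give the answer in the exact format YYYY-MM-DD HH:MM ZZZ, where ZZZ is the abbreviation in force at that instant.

Query: 2021-03-25 04:47 UTC
Rule 3/5 (YAX, +06:00): 2021-01-11 07:01 UTC ≤ query < 2021-06-04 09:14 UTC
4·60 + 47 + 360 = 647 min
647 = 0·1440 + 647; 647 = 10·60 + 47 → 10:47, same day
→ 2021-03-25 10:47 YAX

2021-03-25 10:47 YAX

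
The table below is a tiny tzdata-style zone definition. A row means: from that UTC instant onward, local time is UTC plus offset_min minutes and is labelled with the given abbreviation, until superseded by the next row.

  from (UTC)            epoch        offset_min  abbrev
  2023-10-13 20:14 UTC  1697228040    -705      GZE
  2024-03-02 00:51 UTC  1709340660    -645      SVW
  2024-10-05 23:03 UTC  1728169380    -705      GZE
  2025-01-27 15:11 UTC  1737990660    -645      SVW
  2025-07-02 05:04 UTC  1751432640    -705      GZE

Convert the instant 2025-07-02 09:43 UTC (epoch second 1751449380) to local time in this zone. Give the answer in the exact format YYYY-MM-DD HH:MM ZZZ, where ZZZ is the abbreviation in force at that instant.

Query: 2025-07-02 09:43 UTC
Rule 5/5 (GZE, -11:45): 2025-07-02 05:04 UTC ≤ query < +∞
9·60 + 43 - 705 = -122 min
-122 = -1·1440 + 1318; 1318 = 21·60 + 58 → 21:58, 2025-07-02 - 1 day = 2025-07-01
→ 2025-07-01 21:58 GZE

2025-07-01 21:58 GZE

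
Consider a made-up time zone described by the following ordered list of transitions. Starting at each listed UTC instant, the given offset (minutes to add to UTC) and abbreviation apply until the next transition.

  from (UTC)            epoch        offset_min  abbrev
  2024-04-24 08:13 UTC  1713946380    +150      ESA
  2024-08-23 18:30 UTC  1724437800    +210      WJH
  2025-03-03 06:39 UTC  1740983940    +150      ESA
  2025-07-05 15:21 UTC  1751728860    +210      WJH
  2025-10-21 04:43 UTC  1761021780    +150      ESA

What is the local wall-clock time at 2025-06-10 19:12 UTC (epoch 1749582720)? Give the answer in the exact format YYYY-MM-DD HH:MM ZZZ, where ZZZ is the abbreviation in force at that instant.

2025-06-10 21:42 ESA

Query: 2025-06-10 19:12 UTC
Rule 3/5 (ESA, +02:30): 2025-03-03 06:39 UTC ≤ query < 2025-07-05 15:21 UTC
19·60 + 12 + 150 = 1302 min
1302 = 0·1440 + 1302; 1302 = 21·60 + 42 → 21:42, same day
→ 2025-06-10 21:42 ESA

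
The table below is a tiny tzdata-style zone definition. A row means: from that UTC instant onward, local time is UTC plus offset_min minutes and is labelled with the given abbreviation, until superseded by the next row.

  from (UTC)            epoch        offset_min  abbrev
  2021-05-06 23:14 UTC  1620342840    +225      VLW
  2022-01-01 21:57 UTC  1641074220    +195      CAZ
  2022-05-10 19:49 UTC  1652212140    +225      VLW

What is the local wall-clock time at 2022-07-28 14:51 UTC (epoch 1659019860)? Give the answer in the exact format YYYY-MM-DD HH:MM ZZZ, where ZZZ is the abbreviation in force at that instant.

Query: 2022-07-28 14:51 UTC
Rule 3/3 (VLW, +03:45): 2022-05-10 19:49 UTC ≤ query < +∞
14·60 + 51 + 225 = 1116 min
1116 = 0·1440 + 1116; 1116 = 18·60 + 36 → 18:36, same day
→ 2022-07-28 18:36 VLW

2022-07-28 18:36 VLW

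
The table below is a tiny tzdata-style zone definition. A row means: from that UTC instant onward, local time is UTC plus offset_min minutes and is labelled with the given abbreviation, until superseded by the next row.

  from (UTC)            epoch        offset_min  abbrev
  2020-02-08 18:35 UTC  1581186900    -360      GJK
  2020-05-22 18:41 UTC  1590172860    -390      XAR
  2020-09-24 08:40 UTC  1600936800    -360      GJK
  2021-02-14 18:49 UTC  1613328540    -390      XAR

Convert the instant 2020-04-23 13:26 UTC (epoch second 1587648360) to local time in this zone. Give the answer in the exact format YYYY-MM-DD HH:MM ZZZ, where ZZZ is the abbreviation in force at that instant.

Query: 2020-04-23 13:26 UTC
Rule 1/4 (GJK, -06:00): 2020-02-08 18:35 UTC ≤ query < 2020-05-22 18:41 UTC
13·60 + 26 - 360 = 446 min
446 = 0·1440 + 446; 446 = 7·60 + 26 → 07:26, same day
→ 2020-04-23 07:26 GJK

2020-04-23 07:26 GJK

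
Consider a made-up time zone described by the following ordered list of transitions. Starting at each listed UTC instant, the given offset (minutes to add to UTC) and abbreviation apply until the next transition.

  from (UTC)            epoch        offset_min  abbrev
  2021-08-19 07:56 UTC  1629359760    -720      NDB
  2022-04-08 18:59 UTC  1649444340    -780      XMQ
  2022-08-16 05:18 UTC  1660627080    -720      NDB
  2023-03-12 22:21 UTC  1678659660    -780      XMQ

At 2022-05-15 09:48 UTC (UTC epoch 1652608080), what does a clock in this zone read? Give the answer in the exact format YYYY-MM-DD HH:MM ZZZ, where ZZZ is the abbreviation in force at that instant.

2022-05-14 20:48 XMQ

Query: 2022-05-15 09:48 UTC
Rule 2/4 (XMQ, -13:00): 2022-04-08 18:59 UTC ≤ query < 2022-08-16 05:18 UTC
9·60 + 48 - 780 = -192 min
-192 = -1·1440 + 1248; 1248 = 20·60 + 48 → 20:48, 2022-05-15 - 1 day = 2022-05-14
→ 2022-05-14 20:48 XMQ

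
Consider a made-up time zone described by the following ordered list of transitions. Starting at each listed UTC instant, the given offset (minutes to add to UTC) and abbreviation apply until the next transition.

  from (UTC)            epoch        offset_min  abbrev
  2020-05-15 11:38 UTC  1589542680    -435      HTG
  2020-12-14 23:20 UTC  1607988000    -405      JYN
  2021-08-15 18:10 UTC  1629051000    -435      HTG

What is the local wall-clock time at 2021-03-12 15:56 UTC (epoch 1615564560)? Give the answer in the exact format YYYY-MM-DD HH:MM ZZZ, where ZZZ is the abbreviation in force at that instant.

2021-03-12 09:11 JYN

Query: 2021-03-12 15:56 UTC
Rule 2/3 (JYN, -06:45): 2020-12-14 23:20 UTC ≤ query < 2021-08-15 18:10 UTC
15·60 + 56 - 405 = 551 min
551 = 0·1440 + 551; 551 = 9·60 + 11 → 09:11, same day
→ 2021-03-12 09:11 JYN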